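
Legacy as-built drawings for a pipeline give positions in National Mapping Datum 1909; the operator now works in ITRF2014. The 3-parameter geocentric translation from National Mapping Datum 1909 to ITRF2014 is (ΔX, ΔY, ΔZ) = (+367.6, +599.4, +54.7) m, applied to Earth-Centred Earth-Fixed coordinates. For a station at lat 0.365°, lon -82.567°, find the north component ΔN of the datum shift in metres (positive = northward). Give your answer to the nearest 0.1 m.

ΔN = 58.2 m

The local north axis is (−sin φ cos λ, −sin φ sin λ, cos φ), giving ΔN = -0.303 + 3.786 + 54.699 = 58.18 m.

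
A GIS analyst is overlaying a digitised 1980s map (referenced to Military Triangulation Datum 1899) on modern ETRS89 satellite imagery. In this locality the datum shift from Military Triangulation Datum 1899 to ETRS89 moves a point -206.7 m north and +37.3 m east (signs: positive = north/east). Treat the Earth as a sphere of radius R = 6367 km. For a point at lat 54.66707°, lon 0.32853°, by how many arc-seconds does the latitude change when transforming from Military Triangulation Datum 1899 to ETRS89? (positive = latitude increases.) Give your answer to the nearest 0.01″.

On a sphere of radius R, 1 rad of latitude = R, so Δφ = ΔN / R = -206.7 / 6367000 = -3.2464e-05 rad = -6.696″.

Δφ = -6.70″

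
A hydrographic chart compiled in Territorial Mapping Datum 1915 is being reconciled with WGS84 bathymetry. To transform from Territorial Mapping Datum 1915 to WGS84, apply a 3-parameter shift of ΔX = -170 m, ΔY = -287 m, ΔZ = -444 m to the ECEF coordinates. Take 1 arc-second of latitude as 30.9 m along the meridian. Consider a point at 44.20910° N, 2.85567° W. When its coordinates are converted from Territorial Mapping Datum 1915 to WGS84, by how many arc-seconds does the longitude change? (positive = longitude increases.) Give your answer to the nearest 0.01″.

sin φ = 0.697279, cos φ = 0.716800, sin λ = -0.049820, cos λ = 0.998758.
East component: ΔE = −sin λ·ΔX + cos λ·ΔY = −(-0.049820)(-170) + (0.998758)(-287) = -295.11 m.
1° of latitude spans 3600 × 30.90 = 111240 m; at latitude φ, 1° of longitude spans that × cos φ = 79736.8 m, so Δλ = -295.11 / 79736.8 × 3600 = -13.324″.

Δλ = -13.32″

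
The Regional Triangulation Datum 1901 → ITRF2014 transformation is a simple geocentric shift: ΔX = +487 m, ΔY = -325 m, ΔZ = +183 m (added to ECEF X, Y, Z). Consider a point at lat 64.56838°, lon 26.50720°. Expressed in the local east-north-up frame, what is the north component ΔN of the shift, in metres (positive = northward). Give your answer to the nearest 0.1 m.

The local north axis is (−sin φ cos λ, −sin φ sin λ, cos φ), giving ΔN = -393.575 + 130.995 + 78.586 = -183.99 m.

ΔN = -184.0 m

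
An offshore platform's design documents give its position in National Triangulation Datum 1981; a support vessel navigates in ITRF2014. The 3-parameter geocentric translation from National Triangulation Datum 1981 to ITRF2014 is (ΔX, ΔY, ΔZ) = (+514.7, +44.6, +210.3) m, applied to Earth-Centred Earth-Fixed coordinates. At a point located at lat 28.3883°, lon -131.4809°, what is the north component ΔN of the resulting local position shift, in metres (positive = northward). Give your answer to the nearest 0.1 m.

The local north axis is (−sin φ cos λ, −sin φ sin λ, cos φ), giving ΔN = 162.090 + 15.886 + 185.011 = 362.99 m.

ΔN = 363.0 m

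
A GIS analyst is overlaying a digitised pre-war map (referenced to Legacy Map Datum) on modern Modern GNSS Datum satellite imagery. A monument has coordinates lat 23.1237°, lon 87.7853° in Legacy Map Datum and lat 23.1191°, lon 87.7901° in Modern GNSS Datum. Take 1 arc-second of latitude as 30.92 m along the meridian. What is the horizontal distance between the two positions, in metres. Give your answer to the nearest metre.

710 m

Δφ = 23.1191° − 23.1237° = -0.0046°; Δλ = 87.7901° − 87.7853° = +0.0048°.
1° of latitude = 3600 × 30.92 = 111312 m.
ΔN = Δφ × 111312 = -512.0 m; ΔE = Δλ × 111312 × cos(23.1237°) = +0.0048 × 111312 × 0.919659 = 491.4 m.
Distance = √(ΔE² + ΔN²) = √(491.4² + (-512.0)²) = 709.7 m.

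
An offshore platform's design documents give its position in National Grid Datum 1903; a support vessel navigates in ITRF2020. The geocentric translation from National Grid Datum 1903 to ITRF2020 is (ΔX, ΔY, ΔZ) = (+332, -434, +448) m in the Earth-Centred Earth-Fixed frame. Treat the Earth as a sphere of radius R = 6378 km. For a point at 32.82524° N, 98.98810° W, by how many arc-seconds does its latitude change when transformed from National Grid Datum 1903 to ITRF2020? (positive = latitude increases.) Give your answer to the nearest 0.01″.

Δφ = 5.57″

sin φ = 0.542078, cos φ = 0.840328, sin λ = -0.987721, cos λ = -0.156229.
North component: ΔN = −sin φ cos λ·ΔX − sin φ sin λ·ΔY + cos φ·ΔZ = −(0.542078)(-0.156229)(332) − (0.542078)(-0.987721)(-434) + (0.840328)(448) = 172.21 m.
1° of latitude spans πR/180 = 111317 m, so Δφ = 172.21 / 111317 × 3600 = 5.569″.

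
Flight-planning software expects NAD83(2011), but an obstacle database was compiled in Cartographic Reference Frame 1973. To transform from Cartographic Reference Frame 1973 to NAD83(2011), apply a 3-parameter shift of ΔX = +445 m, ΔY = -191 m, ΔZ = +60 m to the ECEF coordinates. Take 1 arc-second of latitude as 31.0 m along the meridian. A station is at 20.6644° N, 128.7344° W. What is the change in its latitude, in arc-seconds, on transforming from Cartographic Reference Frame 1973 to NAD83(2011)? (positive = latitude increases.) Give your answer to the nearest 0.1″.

Δφ = 3.3″

sin φ = 0.352894, cos φ = 0.935663, sin λ = -0.780055, cos λ = -0.625711.
North component: ΔN = −sin φ cos λ·ΔX − sin φ sin λ·ΔY + cos φ·ΔZ = −(0.352894)(-0.625711)(445) − (0.352894)(-0.780055)(-191) + (0.935663)(60) = 101.82 m.
1° of latitude spans 3600 × 31.00 = 111600 m, so Δφ = 101.82 / 111600 × 3600 = 3.285″.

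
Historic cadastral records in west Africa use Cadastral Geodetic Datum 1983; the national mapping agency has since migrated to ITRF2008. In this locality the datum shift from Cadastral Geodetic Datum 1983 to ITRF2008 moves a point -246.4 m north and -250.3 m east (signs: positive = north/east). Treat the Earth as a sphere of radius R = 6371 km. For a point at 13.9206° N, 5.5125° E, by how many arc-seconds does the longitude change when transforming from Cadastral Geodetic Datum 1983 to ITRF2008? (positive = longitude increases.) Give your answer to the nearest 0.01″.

Δλ = -8.35″

At latitude 13.9206°, cos φ = 0.970630.
One radian of longitude at latitude φ spans R cos φ, so Δλ = ΔE / (R cos φ) = -250.3 / (6371000 × 0.970630) = -4.0476e-05 rad = -8.349″.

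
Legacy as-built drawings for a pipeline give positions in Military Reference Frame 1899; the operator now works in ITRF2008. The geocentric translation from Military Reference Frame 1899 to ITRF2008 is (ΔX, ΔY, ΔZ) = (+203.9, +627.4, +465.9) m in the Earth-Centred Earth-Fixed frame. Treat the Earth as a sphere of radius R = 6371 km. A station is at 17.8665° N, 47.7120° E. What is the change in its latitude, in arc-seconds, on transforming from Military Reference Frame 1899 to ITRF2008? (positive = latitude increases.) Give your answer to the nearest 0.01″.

Δφ = 8.38″

sin φ = 0.306800, cos φ = 0.951774, sin λ = 0.739772, cos λ = 0.672858.
North component: ΔN = −sin φ cos λ·ΔX − sin φ sin λ·ΔY + cos φ·ΔZ = −(0.306800)(0.672858)(203.9) − (0.306800)(0.739772)(627.4) + (0.951774)(465.9) = 258.94 m.
1° of latitude spans πR/180 = 111195 m, so Δφ = 258.94 / 111195 × 3600 = 8.383″.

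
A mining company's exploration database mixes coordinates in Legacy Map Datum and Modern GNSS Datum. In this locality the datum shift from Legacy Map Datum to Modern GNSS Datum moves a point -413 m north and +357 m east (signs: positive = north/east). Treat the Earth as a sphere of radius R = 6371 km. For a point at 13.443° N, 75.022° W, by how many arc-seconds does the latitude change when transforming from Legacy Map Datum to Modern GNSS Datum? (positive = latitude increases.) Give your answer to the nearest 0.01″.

Δφ = -13.37″

On a sphere of radius R, 1 rad of latitude = R, so Δφ = ΔN / R = -413.0 / 6371000 = -6.4825e-05 rad = -13.371″.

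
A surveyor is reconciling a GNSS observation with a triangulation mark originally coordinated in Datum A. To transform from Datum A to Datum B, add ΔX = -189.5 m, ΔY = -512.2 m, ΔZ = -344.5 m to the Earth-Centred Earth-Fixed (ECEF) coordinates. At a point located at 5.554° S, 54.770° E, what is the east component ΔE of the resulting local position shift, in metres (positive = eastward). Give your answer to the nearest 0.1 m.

At φ = -5.554°, λ = 54.770°: sin φ = -0.096784, cos φ = 0.995305, sin λ = 0.816843, cos λ = 0.576860.
ΔE = −sin λ·ΔX + cos λ·ΔY = −(0.816843)·(-189.5) + (0.576860)·(-512.2) = -140.68 m.

ΔE = -140.7 m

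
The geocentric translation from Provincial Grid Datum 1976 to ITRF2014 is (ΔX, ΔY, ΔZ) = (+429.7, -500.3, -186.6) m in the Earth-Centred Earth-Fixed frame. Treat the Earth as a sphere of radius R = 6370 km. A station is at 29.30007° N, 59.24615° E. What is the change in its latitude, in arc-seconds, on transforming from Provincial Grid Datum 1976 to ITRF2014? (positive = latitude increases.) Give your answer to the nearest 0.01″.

sin φ = 0.489384, cos φ = 0.872069, sin λ = 0.859372, cos λ = 0.511351.
North component: ΔN = −sin φ cos λ·ΔX − sin φ sin λ·ΔY + cos φ·ΔZ = −(0.489384)(0.511351)(429.7) − (0.489384)(0.859372)(-500.3) + (0.872069)(-186.6) = -59.85 m.
1° of latitude spans πR/180 = 111177 m, so Δφ = -59.85 / 111177 × 3600 = -1.938″.

Δφ = -1.94″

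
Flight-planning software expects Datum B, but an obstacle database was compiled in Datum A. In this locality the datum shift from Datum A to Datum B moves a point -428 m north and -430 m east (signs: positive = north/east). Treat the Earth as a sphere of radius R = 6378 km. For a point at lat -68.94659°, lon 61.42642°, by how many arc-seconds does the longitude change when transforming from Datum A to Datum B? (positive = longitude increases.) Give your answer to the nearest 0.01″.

At latitude -68.94659°, cos φ = 0.359238.
One radian of longitude at latitude φ spans R cos φ, so Δλ = ΔE / (R cos φ) = -430.0 / (6378000 × 0.359238) = -1.8767e-04 rad = -38.710″.

Δλ = -38.71″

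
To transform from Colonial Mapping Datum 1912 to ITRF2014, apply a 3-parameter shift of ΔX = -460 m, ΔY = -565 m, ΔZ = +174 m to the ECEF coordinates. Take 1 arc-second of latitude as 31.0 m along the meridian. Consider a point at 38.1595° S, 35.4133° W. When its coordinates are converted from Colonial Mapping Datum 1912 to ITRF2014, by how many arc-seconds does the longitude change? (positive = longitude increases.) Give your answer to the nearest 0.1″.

Δλ = -29.8″

sin φ = -0.617853, cos φ = 0.786294, sin λ = -0.579470, cos λ = 0.814993.
East component: ΔE = −sin λ·ΔX + cos λ·ΔY = −(-0.579470)(-460) + (0.814993)(-565) = -727.03 m.
1° of latitude spans 3600 × 31.00 = 111600 m; at latitude φ, 1° of longitude spans that × cos φ = 87750.4 m, so Δλ = -727.03 / 87750.4 × 3600 = -29.827″.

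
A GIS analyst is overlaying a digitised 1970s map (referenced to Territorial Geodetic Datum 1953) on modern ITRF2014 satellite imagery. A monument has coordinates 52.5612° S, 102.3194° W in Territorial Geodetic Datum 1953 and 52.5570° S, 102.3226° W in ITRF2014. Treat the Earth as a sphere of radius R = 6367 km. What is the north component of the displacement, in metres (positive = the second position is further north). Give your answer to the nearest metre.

ΔN = 467 m

Δφ = -52.5570° − -52.5612° = +0.0042°; Δλ = -102.3226° − -102.3194° = -0.0032°.
1° along a meridian = πR/180 = 111125 m.
ΔN = Δφ × 111125 = 466.7 m; ΔE = Δλ × 111125 × cos(-52.5612°) = -0.0032 × 111125 × 0.607914 = -216.2 m.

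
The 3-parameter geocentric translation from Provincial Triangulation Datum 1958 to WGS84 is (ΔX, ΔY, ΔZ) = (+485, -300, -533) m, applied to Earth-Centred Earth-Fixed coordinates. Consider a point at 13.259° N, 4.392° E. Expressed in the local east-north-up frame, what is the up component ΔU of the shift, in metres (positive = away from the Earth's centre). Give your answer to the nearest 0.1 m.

At φ = 13.259°, λ = 4.392°: sin φ = 0.229353, cos φ = 0.973343, sin λ = 0.076580, cos λ = 0.997063.
ΔU = cos φ cos λ·ΔX + cos φ sin λ·ΔY + sin φ·ΔZ = (0.973343)(0.997063)(485) + (0.973343)(0.076580)(-300) + (0.229353)(-533) = 326.08 m.

ΔU = 326.1 m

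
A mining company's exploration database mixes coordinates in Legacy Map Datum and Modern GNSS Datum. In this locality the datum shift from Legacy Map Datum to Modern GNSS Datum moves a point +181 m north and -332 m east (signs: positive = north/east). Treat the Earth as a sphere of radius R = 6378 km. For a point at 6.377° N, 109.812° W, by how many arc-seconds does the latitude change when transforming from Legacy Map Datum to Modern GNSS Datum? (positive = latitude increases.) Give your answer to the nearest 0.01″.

Δφ = 5.85″

On a sphere of radius R, 1 rad of latitude = R, so Δφ = ΔN / R = 181.0 / 6378000 = 2.8379e-05 rad = 5.854″.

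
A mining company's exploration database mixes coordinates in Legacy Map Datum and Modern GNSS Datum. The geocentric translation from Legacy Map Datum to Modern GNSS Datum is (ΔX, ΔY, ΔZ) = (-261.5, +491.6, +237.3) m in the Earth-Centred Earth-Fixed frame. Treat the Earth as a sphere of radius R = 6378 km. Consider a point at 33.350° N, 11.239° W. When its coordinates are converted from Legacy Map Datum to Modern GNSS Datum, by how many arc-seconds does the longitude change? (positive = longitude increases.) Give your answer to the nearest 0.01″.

sin φ = 0.549752, cos φ = 0.835328, sin λ = -0.194902, cos λ = 0.980823.
East component: ΔE = −sin λ·ΔX + cos λ·ΔY = −(-0.194902)(-261.5) + (0.980823)(491.6) = 431.21 m.
1° of latitude spans πR/180 = 111317 m; at latitude φ, 1° of longitude spans that × cos φ = 92986.3 m, so Δλ = 431.21 / 92986.3 × 3600 = 16.694″.

Δλ = 16.69″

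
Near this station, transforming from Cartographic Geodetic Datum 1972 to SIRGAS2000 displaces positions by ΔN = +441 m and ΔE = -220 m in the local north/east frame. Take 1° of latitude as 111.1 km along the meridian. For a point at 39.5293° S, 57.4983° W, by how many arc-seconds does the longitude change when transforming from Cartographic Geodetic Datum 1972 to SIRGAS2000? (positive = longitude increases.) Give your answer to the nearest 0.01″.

At latitude -39.5293°, cos φ = 0.771299.
1° of longitude at this latitude = 111.1 × cos φ = 85.69 km, so Δλ = -220.0 / 85691.3 = -0.0025674° = -9.242″.

Δλ = -9.24″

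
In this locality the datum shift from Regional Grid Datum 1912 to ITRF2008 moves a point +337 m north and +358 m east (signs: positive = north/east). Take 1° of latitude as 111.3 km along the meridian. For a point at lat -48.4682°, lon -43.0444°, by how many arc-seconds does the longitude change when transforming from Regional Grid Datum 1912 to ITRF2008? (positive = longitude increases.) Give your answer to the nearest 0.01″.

Δλ = 17.46″

At latitude -48.4682°, cos φ = 0.663036.
1° of longitude at this latitude = 111.3 × cos φ = 73.80 km, so Δλ = 358.0 / 73795.9 = 0.0048512° = 17.464″.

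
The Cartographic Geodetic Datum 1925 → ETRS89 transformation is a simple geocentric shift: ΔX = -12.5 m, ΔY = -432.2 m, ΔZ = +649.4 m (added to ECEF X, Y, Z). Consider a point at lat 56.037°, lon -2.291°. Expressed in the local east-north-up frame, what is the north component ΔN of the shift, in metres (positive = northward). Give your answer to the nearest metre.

At φ = 56.037°, λ = -2.291°: sin φ = 0.829399, cos φ = 0.558657, sin λ = -0.039975, cos λ = 0.999201.
ΔN = −sin φ cos λ·ΔX − sin φ sin λ·ΔY + cos φ·ΔZ = −(0.829399)(0.999201)(-12.5) − (0.829399)(-0.039975)(-432.2) + (0.558657)(649.4) = 358.82 m.

ΔN = 359 m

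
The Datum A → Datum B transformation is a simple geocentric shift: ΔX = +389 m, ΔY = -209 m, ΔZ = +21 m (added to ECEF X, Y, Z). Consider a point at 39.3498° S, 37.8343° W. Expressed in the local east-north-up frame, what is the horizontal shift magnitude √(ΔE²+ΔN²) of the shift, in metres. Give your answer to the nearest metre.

The local east axis at (φ, λ) is (−sin λ, cos λ, 0), so ΔE = −sin(-37.8343°)·389 + cos(-37.8343°)·(-209) = 73.54 m.
The local north axis is (−sin φ cos λ, −sin φ sin λ, cos φ), giving ΔN = 194.799 + 81.283 + 16.239 = 292.32 m.
Horizontal magnitude = √(ΔE² + ΔN²) = √(73.54² + 292.32²) = 301.43 m.

301 m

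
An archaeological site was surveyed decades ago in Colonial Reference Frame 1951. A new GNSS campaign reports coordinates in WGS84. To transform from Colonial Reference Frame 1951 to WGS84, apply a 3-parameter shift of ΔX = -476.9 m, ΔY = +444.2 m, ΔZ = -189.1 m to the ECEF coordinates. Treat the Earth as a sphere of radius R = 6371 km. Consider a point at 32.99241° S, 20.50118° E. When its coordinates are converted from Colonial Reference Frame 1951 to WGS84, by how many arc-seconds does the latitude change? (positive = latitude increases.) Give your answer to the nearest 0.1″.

sin φ = -0.544528, cos φ = 0.838743, sin λ = 0.350227, cos λ = 0.936665.
North component: ΔN = −sin φ cos λ·ΔX − sin φ sin λ·ΔY + cos φ·ΔZ = −(-0.544528)(0.936665)(-476.9) − (-0.544528)(0.350227)(444.2) + (0.838743)(-189.1) = -317.13 m.
1° of latitude spans πR/180 = 111195 m, so Δφ = -317.13 / 111195 × 3600 = -10.267″.

Δφ = -10.3″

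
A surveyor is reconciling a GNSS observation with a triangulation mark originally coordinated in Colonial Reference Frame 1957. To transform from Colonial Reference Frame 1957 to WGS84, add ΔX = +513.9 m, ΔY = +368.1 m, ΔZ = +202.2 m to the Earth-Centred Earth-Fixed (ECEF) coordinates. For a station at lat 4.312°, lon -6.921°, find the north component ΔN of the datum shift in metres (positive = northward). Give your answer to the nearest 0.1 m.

ΔN = 166.6 m

The local north axis is (−sin φ cos λ, −sin φ sin λ, cos φ), giving ΔN = -38.357 + 3.335 + 201.628 = 166.61 m.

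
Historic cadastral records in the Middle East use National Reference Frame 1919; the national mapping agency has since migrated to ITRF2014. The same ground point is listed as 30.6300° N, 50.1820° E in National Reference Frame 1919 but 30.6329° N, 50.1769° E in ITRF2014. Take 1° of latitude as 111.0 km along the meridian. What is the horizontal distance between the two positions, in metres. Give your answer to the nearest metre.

Δφ = 30.6329° − 30.6300° = +0.0029°; Δλ = 50.1769° − 50.1820° = -0.0051°.
ΔN = Δφ × 111000 = 321.9 m; ΔE = Δλ × 111000 × cos(30.6300°) = -0.0051 × 111000 × 0.860475 = -487.1 m.
Distance = √(ΔE² + ΔN²) = √((-487.1)² + 321.9²) = 583.9 m.

584 m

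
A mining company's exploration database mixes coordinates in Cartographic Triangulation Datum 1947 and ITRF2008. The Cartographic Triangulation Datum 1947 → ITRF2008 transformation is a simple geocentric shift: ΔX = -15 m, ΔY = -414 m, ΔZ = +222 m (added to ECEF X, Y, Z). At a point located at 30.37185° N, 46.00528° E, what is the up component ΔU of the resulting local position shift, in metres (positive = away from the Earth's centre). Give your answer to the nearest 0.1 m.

ΔU = -153.7 m

The local up (radial) axis is (cos φ cos λ, cos φ sin λ, sin φ), giving ΔU = -8.989 − 256.959 + 112.245 = -153.70 m.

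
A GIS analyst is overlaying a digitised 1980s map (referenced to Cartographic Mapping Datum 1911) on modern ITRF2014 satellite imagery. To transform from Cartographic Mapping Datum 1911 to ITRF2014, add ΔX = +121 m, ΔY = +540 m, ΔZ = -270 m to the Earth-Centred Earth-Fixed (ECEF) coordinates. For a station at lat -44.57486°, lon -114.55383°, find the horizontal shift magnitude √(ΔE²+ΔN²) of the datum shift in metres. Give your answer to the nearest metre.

At φ = -44.57486°, λ = -114.55383°: sin φ = -0.701841, cos φ = 0.712334, sin λ = -0.909571, cos λ = -0.415548.
ΔE = −sin λ·ΔX + cos λ·ΔY = −(-0.909571)·(121) + (-0.415548)·(540) = -114.34 m.
ΔN = −sin φ cos λ·ΔX − sin φ sin λ·ΔY + cos φ·ΔZ = −(-0.701841)(-0.415548)(121) − (-0.701841)(-0.909571)(540) + (0.712334)(-270) = -572.34 m.
Horizontal magnitude = √(ΔE² + ΔN²) = √((-114.34)² + (-572.34)²) = 583.65 m.

584 m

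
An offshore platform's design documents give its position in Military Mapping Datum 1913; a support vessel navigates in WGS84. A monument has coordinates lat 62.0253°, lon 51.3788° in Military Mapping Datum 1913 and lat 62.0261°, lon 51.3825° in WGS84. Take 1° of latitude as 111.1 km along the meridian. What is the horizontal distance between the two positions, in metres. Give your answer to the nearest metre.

Δφ = 62.0261° − 62.0253° = +0.0008°; Δλ = 51.3825° − 51.3788° = +0.0037°.
ΔN = Δφ × 111100 = 88.9 m; ΔE = Δλ × 111100 × cos(62.0253°) = +0.0037 × 111100 × 0.469082 = 192.8 m.
Distance = √(ΔE² + ΔN²) = √(192.8² + 88.9²) = 212.3 m.

212 m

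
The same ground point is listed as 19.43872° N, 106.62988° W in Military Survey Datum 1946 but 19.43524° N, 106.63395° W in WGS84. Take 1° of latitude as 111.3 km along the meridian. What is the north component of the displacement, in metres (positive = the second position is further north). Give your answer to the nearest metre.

ΔN = -387 m

Δφ = 19.43524° − 19.43872° = -0.00348°; Δλ = -106.63395° − -106.62988° = -0.00407°.
ΔN = Δφ × 111300 = -387.3 m; ΔE = Δλ × 111300 × cos(19.43872°) = -0.00407 × 111300 × 0.942998 = -427.2 m.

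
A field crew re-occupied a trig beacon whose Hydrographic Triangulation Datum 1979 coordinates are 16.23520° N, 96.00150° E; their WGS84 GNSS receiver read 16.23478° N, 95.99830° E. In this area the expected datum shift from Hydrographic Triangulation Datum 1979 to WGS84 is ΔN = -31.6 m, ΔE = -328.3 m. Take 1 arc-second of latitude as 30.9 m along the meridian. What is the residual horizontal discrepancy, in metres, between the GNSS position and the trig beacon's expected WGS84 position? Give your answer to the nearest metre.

Observed coordinate differences: Δφ = -0.00042°, Δλ = -0.00320°.
Converting to metres (1° lat = 111240 m, cos φ = 0.960122): observed ΔN = -46.7 m, observed ΔE = -341.8 m.
Subtracting the expected shift leaves a residual of -46.7 − (-31.6) = -15.1 m north and -341.8 − (-328.3) = -13.5 m east.
Residual distance = √((-15.1)² + (-13.5)²) = 20.3 m.

20 m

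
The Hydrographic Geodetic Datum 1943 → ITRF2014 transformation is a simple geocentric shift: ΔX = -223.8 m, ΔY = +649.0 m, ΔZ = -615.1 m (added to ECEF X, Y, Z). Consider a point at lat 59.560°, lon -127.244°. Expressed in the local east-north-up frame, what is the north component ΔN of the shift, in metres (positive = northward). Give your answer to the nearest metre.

At φ = 59.560°, λ = -127.244°: sin φ = 0.862160, cos φ = 0.506636, sin λ = -0.796065, cos λ = -0.605211.
ΔN = −sin φ cos λ·ΔX − sin φ sin λ·ΔY + cos φ·ΔZ = −(0.862160)(-0.605211)(-223.8) − (0.862160)(-0.796065)(649.0) + (0.506636)(-615.1) = 17.02 m.

ΔN = 17 m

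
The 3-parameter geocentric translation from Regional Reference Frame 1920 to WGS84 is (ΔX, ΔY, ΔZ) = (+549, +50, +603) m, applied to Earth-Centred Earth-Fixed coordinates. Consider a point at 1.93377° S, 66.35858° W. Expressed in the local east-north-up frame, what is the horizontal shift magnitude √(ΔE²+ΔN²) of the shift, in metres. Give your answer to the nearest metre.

At φ = -1.93377°, λ = -66.35858°: sin φ = -0.033744, cos φ = 0.999431, sin λ = -0.916073, cos λ = 0.401011.
ΔE = −sin λ·ΔX + cos λ·ΔY = −(-0.916073)·(549) + (0.401011)·(50) = 522.97 m.
ΔN = −sin φ cos λ·ΔX − sin φ sin λ·ΔY + cos φ·ΔZ = −(-0.033744)(0.401011)(549) − (-0.033744)(-0.916073)(50) + (0.999431)(603) = 608.54 m.
Horizontal magnitude = √(ΔE² + ΔN²) = √(522.97² + 608.54²) = 802.39 m.

802 m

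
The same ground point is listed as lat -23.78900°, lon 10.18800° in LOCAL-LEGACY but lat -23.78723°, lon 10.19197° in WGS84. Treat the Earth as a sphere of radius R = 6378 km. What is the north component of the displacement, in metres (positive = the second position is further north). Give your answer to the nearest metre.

Δφ = -23.78723° − -23.78900° = +0.00177°; Δλ = 10.19197° − 10.18800° = +0.00397°.
1° along a meridian = πR/180 = 111317 m.
ΔN = Δφ × 111317 = 197.0 m; ΔE = Δλ × 111317 × cos(-23.78900°) = +0.00397 × 111317 × 0.915037 = 404.4 m.

ΔN = 197 m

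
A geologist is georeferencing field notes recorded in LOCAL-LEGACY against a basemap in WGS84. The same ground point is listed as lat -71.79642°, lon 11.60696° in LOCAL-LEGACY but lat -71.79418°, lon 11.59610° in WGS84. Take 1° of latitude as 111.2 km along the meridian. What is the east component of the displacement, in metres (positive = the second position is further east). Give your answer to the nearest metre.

ΔE = -377 m

Δφ = -71.79418° − -71.79642° = +0.00224°; Δλ = 11.59610° − 11.60696° = -0.01086°.
ΔN = Δφ × 111200 = 249.1 m; ΔE = Δλ × 111200 × cos(-71.79642°) = -0.01086 × 111200 × 0.312394 = -377.3 m.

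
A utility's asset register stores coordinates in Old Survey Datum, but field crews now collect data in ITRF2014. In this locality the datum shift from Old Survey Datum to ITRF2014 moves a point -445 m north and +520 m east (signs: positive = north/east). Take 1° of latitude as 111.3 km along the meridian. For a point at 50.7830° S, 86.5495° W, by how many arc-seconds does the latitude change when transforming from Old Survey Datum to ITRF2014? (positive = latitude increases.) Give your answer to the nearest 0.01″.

Δφ = -14.39″

1° of latitude = 111.3 km, so Δφ = -445.0 / 111300 = -0.0039982° = -14.394″.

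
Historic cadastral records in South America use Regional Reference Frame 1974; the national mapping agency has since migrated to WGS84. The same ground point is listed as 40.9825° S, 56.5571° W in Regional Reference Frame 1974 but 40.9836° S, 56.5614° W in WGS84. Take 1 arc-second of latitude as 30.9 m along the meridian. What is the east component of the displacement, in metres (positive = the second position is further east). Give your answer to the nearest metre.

ΔE = -361 m

Δφ = -40.9836° − -40.9825° = -0.0011°; Δλ = -56.5614° − -56.5571° = -0.0043°.
1° of latitude = 3600 × 30.90 = 111240 m.
ΔN = Δφ × 111240 = -122.4 m; ΔE = Δλ × 111240 × cos(-40.9825°) = -0.0043 × 111240 × 0.754910 = -361.1 m.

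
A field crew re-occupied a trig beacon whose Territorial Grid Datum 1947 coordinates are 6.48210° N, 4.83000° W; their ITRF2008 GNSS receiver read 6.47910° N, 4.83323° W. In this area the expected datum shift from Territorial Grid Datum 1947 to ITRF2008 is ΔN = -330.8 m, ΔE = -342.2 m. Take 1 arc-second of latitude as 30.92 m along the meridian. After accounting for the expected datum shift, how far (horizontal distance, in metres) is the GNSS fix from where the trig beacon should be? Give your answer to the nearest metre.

Observed coordinate differences: Δφ = -0.00300°, Δλ = -0.00323°.
Converting to metres (1° lat = 111312 m, cos φ = 0.993607): observed ΔN = -333.9 m, observed ΔE = -357.2 m.
Subtracting the expected shift leaves a residual of -333.9 − (-330.8) = -3.1 m north and -357.2 − (-342.2) = -15.0 m east.
Residual distance = √((-3.1)² + (-15.0)²) = 15.4 m.

15 m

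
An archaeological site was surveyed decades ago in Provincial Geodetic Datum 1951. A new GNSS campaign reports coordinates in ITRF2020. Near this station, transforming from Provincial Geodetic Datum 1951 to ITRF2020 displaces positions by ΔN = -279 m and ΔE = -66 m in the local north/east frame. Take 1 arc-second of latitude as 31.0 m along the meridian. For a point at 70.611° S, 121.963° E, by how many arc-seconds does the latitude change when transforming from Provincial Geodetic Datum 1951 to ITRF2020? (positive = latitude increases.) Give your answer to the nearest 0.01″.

1″ of latitude = 31.00 m, so Δφ = -279.0 / 31.00 = -9.000″.

Δφ = -9.00″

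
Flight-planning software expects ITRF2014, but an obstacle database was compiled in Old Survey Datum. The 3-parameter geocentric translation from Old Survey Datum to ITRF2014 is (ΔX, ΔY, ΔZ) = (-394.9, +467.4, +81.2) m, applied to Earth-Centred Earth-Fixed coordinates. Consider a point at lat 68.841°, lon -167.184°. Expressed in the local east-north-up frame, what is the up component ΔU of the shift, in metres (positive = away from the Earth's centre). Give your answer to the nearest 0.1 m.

At φ = 68.841°, λ = -167.184°: sin φ = 0.932582, cos φ = 0.360957, sin λ = -0.221821, cos λ = -0.975087.
ΔU = cos φ cos λ·ΔX + cos φ sin λ·ΔY + sin φ·ΔZ = (0.360957)(-0.975087)(-394.9) + (0.360957)(-0.221821)(467.4) + (0.932582)(81.2) = 177.29 m.

ΔU = 177.3 m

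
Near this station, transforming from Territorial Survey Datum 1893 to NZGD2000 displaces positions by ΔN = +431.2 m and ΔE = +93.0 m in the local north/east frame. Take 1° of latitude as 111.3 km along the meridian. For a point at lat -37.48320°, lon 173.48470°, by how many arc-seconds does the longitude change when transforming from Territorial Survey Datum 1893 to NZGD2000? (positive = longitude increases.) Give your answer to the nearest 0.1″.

Δλ = 3.8″

At latitude -37.48320°, cos φ = 0.793532.
1° of longitude at this latitude = 111.3 × cos φ = 88.32 km, so Δλ = 93.0 / 88320.1 = 0.0010530° = 3.791″.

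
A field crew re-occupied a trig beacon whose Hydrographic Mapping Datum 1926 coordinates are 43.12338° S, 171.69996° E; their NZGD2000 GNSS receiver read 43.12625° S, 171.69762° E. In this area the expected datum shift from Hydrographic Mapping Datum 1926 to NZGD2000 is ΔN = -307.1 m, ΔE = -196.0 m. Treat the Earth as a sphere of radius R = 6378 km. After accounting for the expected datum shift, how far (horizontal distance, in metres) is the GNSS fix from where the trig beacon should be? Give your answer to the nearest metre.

14 m

Observed coordinate differences: Δφ = -0.00287°, Δλ = -0.00234°.
Converting to metres (1° lat = 111317 m, cos φ = 0.729883): observed ΔN = -319.5 m, observed ΔE = -190.1 m.
Subtracting the expected shift leaves a residual of -319.5 − (-307.1) = -12.4 m north and -190.1 − (-196.0) = 5.9 m east.
Residual distance = √((-12.4)² + 5.9²) = 13.7 m.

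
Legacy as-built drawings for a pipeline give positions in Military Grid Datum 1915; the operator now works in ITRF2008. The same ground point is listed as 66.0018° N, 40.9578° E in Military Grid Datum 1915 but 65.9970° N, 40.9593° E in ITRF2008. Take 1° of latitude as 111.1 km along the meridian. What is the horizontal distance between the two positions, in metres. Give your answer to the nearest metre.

Δφ = 65.9970° − 66.0018° = -0.0048°; Δλ = 40.9593° − 40.9578° = +0.0015°.
ΔN = Δφ × 111100 = -533.3 m; ΔE = Δλ × 111100 × cos(66.0018°) = +0.0015 × 111100 × 0.406708 = 67.8 m.
Distance = √(ΔE² + ΔN²) = √(67.8² + (-533.3)²) = 537.6 m.

538 m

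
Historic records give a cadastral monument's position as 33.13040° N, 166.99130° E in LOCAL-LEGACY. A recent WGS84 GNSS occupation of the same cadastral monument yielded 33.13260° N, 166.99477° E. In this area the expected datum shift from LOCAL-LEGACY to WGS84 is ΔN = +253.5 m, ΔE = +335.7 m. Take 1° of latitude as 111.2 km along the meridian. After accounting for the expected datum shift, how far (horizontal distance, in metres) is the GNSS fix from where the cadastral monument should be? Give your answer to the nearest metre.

15 m

Observed coordinate differences: Δφ = +0.00220°, Δλ = +0.00347°.
Converting to metres (1° lat = 111200 m, cos φ = 0.837429): observed ΔN = 244.6 m, observed ΔE = 323.1 m.
Subtracting the expected shift leaves a residual of 244.6 − (253.5) = -8.9 m north and 323.1 − (335.7) = -12.6 m east.
Residual distance = √((-8.9)² + (-12.6)²) = 15.4 m.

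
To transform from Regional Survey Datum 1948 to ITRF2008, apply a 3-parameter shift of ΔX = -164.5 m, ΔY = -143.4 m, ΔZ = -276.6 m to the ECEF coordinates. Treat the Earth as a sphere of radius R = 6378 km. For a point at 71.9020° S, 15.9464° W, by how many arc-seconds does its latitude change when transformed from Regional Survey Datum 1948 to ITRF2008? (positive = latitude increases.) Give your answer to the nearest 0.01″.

sin φ = -0.950527, cos φ = 0.310643, sin λ = -0.274738, cos λ = 0.961519.
North component: ΔN = −sin φ cos λ·ΔX − sin φ sin λ·ΔY + cos φ·ΔZ = −(-0.950527)(0.961519)(-164.5) − (-0.950527)(-0.274738)(-143.4) + (0.310643)(-276.6) = -198.82 m.
1° of latitude spans πR/180 = 111317 m, so Δφ = -198.82 / 111317 × 3600 = -6.430″.

Δφ = -6.43″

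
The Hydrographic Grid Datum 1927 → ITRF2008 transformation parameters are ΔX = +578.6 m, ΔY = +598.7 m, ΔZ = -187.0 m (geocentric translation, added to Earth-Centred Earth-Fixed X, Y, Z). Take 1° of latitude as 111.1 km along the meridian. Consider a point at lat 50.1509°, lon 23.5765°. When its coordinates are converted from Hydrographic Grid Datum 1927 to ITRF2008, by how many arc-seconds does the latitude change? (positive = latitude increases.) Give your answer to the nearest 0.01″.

Δφ = -23.03″

sin φ = 0.767735, cos φ = 0.640768, sin λ = 0.399973, cos λ = 0.916527.
North component: ΔN = −sin φ cos λ·ΔX − sin φ sin λ·ΔY + cos φ·ΔZ = −(0.767735)(0.916527)(578.6) − (0.767735)(0.399973)(598.7) + (0.640768)(-187.0) = -710.80 m.
1° of latitude spans 111100 m, so Δφ = -710.80 / 111100 × 3600 = -23.032″.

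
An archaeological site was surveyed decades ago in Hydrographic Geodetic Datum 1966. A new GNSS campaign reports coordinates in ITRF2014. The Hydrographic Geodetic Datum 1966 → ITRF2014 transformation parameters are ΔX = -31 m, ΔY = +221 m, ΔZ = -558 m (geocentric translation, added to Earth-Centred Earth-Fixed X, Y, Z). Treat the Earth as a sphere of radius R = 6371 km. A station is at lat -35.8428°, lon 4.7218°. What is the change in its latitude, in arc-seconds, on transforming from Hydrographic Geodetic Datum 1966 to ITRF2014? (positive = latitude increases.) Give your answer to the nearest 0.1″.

Δφ = -14.9″

sin φ = -0.585563, cos φ = 0.810627, sin λ = 0.082318, cos λ = 0.996606.
North component: ΔN = −sin φ cos λ·ΔX − sin φ sin λ·ΔY + cos φ·ΔZ = −(-0.585563)(0.996606)(-31) − (-0.585563)(0.082318)(221) + (0.810627)(-558) = -459.77 m.
1° of latitude spans πR/180 = 111195 m, so Δφ = -459.77 / 111195 × 3600 = -14.885″.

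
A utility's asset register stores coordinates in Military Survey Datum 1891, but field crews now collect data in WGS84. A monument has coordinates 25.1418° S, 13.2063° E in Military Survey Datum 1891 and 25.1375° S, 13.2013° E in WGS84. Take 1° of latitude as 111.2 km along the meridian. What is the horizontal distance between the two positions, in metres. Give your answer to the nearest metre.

694 m

Δφ = -25.1375° − -25.1418° = +0.0043°; Δλ = 13.2013° − 13.2063° = -0.0050°.
ΔN = Δφ × 111200 = 478.2 m; ΔE = Δλ × 111200 × cos(-25.1418°) = -0.0050 × 111200 × 0.905259 = -503.3 m.
Distance = √(ΔE² + ΔN²) = √((-503.3)² + 478.2²) = 694.2 m.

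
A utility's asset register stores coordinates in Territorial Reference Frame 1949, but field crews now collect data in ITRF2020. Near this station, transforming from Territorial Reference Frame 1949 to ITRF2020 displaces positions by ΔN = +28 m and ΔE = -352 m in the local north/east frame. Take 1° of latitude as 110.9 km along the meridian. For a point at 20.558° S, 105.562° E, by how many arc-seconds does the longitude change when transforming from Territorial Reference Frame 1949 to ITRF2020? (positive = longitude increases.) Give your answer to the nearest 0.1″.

At latitude -20.558°, cos φ = 0.936317.
1° of longitude at this latitude = 110.9 × cos φ = 103.84 km, so Δλ = -352.0 / 103837.6 = -0.0033899° = -12.204″.

Δλ = -12.2″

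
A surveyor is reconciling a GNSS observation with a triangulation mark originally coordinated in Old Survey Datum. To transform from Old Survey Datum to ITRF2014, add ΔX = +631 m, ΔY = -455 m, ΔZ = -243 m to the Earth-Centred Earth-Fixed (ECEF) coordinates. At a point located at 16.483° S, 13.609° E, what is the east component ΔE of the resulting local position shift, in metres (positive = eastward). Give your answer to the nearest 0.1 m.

The local east axis at (φ, λ) is (−sin λ, cos λ, 0), so ΔE = −sin(13.609°)·631 + cos(13.609°)·(-455) = -590.70 m.

ΔE = -590.7 m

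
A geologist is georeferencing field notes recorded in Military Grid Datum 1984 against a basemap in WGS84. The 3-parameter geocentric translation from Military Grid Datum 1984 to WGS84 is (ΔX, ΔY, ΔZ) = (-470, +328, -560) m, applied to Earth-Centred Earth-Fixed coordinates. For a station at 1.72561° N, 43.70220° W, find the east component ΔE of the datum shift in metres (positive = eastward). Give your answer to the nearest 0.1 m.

At φ = 1.72561°, λ = -43.70220°: sin φ = 0.030113, cos φ = 0.999547, sin λ = -0.690910, cos λ = 0.722941.
ΔE = −sin λ·ΔX + cos λ·ΔY = −(-0.690910)·(-470) + (0.722941)·(328) = -87.60 m.

ΔE = -87.6 m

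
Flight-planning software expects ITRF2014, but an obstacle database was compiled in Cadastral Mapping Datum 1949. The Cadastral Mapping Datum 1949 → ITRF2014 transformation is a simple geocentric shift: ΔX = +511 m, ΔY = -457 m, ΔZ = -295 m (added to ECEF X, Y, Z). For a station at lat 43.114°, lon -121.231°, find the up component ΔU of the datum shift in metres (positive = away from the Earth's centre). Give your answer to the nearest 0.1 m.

The local up (radial) axis is (cos φ cos λ, cos φ sin λ, sin φ), giving ΔU = -193.411 + 285.263 − 201.618 = -109.77 m.

ΔU = -109.8 m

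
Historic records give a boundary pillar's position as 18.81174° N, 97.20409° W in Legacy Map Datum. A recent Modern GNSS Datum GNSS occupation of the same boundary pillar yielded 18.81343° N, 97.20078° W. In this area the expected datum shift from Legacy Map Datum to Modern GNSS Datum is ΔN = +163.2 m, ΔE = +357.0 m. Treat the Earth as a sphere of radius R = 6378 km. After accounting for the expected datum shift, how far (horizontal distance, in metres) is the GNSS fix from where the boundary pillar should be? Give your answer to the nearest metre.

Observed coordinate differences: Δφ = +0.00169°, Δλ = +0.00331°.
Converting to metres (1° lat = 111317 m, cos φ = 0.946583): observed ΔN = 188.1 m, observed ΔE = 348.8 m.
Subtracting the expected shift leaves a residual of 188.1 − (163.2) = 24.9 m north and 348.8 − (357.0) = -8.2 m east.
Residual distance = √(24.9² + (-8.2)²) = 26.2 m.

26 m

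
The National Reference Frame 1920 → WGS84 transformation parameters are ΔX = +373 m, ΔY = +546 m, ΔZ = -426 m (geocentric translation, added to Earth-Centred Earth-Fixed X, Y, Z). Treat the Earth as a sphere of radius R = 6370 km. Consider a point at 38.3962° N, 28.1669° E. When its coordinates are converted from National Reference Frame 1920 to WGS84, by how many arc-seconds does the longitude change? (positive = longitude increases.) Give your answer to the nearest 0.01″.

Δλ = 12.61″

sin φ = 0.621096, cos φ = 0.783735, sin λ = 0.472042, cos λ = 0.881576.
East component: ΔE = −sin λ·ΔX + cos λ·ΔY = −(0.472042)(373) + (0.881576)(546) = 305.27 m.
1° of latitude spans πR/180 = 111177 m; at latitude φ, 1° of longitude spans that × cos φ = 87133.6 m, so Δλ = 305.27 / 87133.6 × 3600 = 12.612″.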